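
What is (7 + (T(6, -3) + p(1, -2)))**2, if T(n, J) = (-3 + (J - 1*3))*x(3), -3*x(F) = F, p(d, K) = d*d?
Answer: 289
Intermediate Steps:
p(d, K) = d**2
x(F) = -F/3
T(n, J) = 6 - J (T(n, J) = (-3 + (J - 1*3))*(-1/3*3) = (-3 + (J - 3))*(-1) = (-3 + (-3 + J))*(-1) = (-6 + J)*(-1) = 6 - J)
(7 + (T(6, -3) + p(1, -2)))**2 = (7 + ((6 - 1*(-3)) + 1**2))**2 = (7 + ((6 + 3) + 1))**2 = (7 + (9 + 1))**2 = (7 + 10)**2 = 17**2 = 289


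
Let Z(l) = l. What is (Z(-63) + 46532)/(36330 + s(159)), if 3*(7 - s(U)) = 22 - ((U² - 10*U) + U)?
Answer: 139407/132839 ≈ 1.0494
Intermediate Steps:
s(U) = -⅓ - 3*U + U²/3 (s(U) = 7 - (22 - ((U² - 10*U) + U))/3 = 7 - (22 - (U² - 9*U))/3 = 7 - (22 + (-U² + 9*U))/3 = 7 - (22 - U² + 9*U)/3 = 7 + (-22/3 - 3*U + U²/3) = -⅓ - 3*U + U²/3)
(Z(-63) + 46532)/(36330 + s(159)) = (-63 + 46532)/(36330 + (-⅓ - 3*159 + (⅓)*159²)) = 46469/(36330 + (-⅓ - 477 + (⅓)*25281)) = 46469/(36330 + (-⅓ - 477 + 8427)) = 46469/(36330 + 23849/3) = 46469/(132839/3) = 46469*(3/132839) = 139407/132839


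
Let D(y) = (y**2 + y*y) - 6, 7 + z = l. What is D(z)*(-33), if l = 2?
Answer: -1452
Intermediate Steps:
z = -5 (z = -7 + 2 = -5)
D(y) = -6 + 2*y**2 (D(y) = (y**2 + y**2) - 6 = 2*y**2 - 6 = -6 + 2*y**2)
D(z)*(-33) = (-6 + 2*(-5)**2)*(-33) = (-6 + 2*25)*(-33) = (-6 + 50)*(-33) = 44*(-33) = -1452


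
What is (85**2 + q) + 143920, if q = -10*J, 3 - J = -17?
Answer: 150945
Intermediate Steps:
J = 20 (J = 3 - 1*(-17) = 3 + 17 = 20)
q = -200 ≈ -200.00
(85**2 + q) + 143920 = (85**2 - 200) + 143920 = (7225 - 200) + 143920 = 7025 + 143920 = 150945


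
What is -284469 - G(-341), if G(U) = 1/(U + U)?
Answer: -194007857/682 ≈ -2.8447e+5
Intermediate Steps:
G(U) = 1/(2*U)
-284469 - G(-341) = -284469 - 1/(2*(-341)) = -284469 - (-1)/(2*341) = -284469 - 1*(-1/682) = -284469 + 1/682 = -194007857/682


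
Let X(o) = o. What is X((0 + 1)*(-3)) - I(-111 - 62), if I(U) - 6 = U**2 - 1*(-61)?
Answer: -29999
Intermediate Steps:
I(U) = 67 + U**2 (I(U) = 6 + (U**2 - 1*(-61)) = 6 + (U**2 + 61) = 6 + (61 + U**2) = 67 + U**2)
X((0 + 1)*(-3)) - I(-111 - 62) = (0 + 1)*(-3) - (67 + (-111 - 62)**2) = 1*(-3) - (67 + (-173)**2) = -3 - (67 + 29929) = -3 - 1*29996 = -3 - 29996 = -29999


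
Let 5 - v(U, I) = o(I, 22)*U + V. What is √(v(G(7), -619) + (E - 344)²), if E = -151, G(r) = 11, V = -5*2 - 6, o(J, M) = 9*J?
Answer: √306327 ≈ 553.47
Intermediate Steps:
V = -16 (V = -10 - 6 = -16)
v(U, I) = 21 - 9*I*U (v(U, I) = 5 - ((9*I)*U - 16) = 5 - (9*I*U - 16) = 5 - (-16 + 9*I*U) = 5 + (16 - 9*I*U) = 21 - 9*I*U)
√(v(G(7), -619) + (E - 344)²) = √((21 - 9*(-619)*11) + (-151 - 344)²) = √((21 + 61281) + (-495)²) = √(61302 + 245025) = √306327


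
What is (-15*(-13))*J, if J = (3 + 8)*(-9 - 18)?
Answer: -57915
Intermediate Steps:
J = -297 (J = 11*(-27) = -297)
(-15*(-13))*J = -15*(-13)*(-297) = 195*(-297) = -57915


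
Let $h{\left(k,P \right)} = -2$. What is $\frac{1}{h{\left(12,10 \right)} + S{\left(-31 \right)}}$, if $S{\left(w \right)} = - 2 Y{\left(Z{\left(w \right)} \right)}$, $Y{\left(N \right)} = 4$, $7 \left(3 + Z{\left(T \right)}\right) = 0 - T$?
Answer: $- \frac{1}{10} \approx -0.1$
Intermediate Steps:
$Z{\left(T \right)} = -3 - \frac{T}{7}$ ($Z{\left(T \right)} = -3 + \frac{0 - T}{7} = -3 + \frac{\left(-1\right) T}{7} = -3 - \frac{T}{7}$)
$S{\left(w \right)} = -8$ ($S{\left(w \right)} = \left(-2\right) 4 = -8$)
$\frac{1}{h{\left(12,10 \right)} + S{\left(-31 \right)}} = \frac{1}{-2 - 8} = \frac{1}{-10} = - \frac{1}{10}$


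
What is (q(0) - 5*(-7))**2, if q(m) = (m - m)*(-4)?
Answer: 1225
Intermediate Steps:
q(m) = 0 (q(m) = 0*(-4) = 0)
(q(0) - 5*(-7))**2 = (0 - 5*(-7))**2 = (0 + 35)**2 = 35**2 = 1225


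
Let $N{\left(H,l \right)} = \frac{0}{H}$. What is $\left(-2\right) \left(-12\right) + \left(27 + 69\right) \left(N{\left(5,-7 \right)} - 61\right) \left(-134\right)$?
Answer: $784728$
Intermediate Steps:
$N{\left(H,l \right)} = 0$
$\left(-2\right) \left(-12\right) + \left(27 + 69\right) \left(N{\left(5,-7 \right)} - 61\right) \left(-134\right) = \left(-2\right) \left(-12\right) + \left(27 + 69\right) \left(0 - 61\right) \left(-134\right) = 24 + 96 \left(-61\right) \left(-134\right) = 24 - -784704 = 24 + 784704 = 784728$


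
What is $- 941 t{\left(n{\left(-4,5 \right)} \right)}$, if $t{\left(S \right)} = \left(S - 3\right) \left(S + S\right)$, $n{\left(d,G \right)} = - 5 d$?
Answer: $-639880$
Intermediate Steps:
$t{\left(S \right)} = 2 S \left(-3 + S\right)$ ($t{\left(S \right)} = \left(-3 + S\right) 2 S = 2 S \left(-3 + S\right)$)
$- 941 t{\left(n{\left(-4,5 \right)} \right)} = - 941 \cdot 2 \left(\left(-5\right) \left(-4\right)\right) \left(-3 - -20\right) = - 941 \cdot 2 \cdot 20 \left(-3 + 20\right) = - 941 \cdot 2 \cdot 20 \cdot 17 = \left(-941\right) 680 = -639880$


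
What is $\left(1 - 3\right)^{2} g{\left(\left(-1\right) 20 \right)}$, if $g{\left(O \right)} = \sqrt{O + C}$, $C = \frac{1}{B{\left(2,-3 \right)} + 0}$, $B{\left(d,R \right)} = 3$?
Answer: $\frac{4 i \sqrt{177}}{3} \approx 17.739 i$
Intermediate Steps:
$C = \frac{1}{3}$ ($C = \frac{1}{3 + 0} = \frac{1}{3} \approx 0.33333$)
$g{\left(O \right)} = \sqrt{\frac{1}{3} + O}$ ($g{\left(O \right)} = \sqrt{O + \frac{1}{3}} = \sqrt{\frac{1}{3} + O}$)
$\left(1 - 3\right)^{2} g{\left(\left(-1\right) 20 \right)} = \left(1 - 3\right)^{2} \frac{\sqrt{3 + 9 \left(\left(-1\right) 20\right)}}{3} = \left(-2\right)^{2} \frac{\sqrt{3 + 9 \left(-20\right)}}{3} = 4 \frac{\sqrt{3 - 180}}{3} = 4 \frac{\sqrt{-177}}{3} = 4 \frac{i \sqrt{177}}{3} = \frac{4 i \sqrt{177}}{3}$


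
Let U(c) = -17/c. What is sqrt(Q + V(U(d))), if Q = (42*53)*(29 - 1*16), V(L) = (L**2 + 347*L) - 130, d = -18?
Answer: sqrt(9440263)/18 ≈ 170.69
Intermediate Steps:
V(L) = -130 + L**2 + 347*L
Q = 28938 (Q = 2226*(29 - 16) = 2226*13 = 28938)
sqrt(Q + V(U(d))) = sqrt(28938 + (-130 + (-17/(-18))**2 + 347*(-17/(-18)))) = sqrt(28938 + (-130 + (-17*(-1/18))**2 + 347*(-17*(-1/18)))) = sqrt(28938 + (-130 + (17/18)**2 + 347*(17/18))) = sqrt(28938 + (-130 + 289/324 + 5899/18)) = sqrt(28938 + 64351/324) = sqrt(9440263/324) = sqrt(9440263)/18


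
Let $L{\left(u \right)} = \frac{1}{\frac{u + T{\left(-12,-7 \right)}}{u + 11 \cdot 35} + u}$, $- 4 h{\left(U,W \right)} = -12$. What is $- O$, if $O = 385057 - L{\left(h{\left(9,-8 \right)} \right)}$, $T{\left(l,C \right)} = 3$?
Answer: $- \frac{225258151}{585} \approx -3.8506 \cdot 10^{5}$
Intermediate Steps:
$h{\left(U,W \right)} = 3$ ($h{\left(U,W \right)} = \left(- \frac{1}{4}\right) \left(-12\right) = 3$)
$L{\left(u \right)} = \frac{1}{u + \frac{3 + u}{385 + u}}$ ($L{\left(u \right)} = \frac{1}{\frac{u + 3}{u + 11 \cdot 35} + u} = \frac{1}{\frac{3 + u}{u + 385} + u} = \frac{1}{\frac{3 + u}{385 + u} + u} = \frac{1}{u + \frac{3 + u}{385 + u}}$)
$O = \frac{225258151}{585}$ ($O = 385057 - \frac{385 + 3}{3 + 3^{2} + 386 \cdot 3} = 385057 - \frac{1}{3 + 9 + 1158} \cdot 388 = 385057 - \frac{1}{1170} \cdot 388 = 385057 - \frac{194}{585} = \frac{225258151}{585} \approx 3.8506 \cdot 10^{5}$)
$- O = \left(-1\right) \frac{225258151}{585} = - \frac{225258151}{585}$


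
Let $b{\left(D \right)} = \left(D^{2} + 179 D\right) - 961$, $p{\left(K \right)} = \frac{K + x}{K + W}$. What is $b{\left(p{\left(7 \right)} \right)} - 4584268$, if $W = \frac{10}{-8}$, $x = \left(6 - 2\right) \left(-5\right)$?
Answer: $- \frac{2425797521}{529} \approx -4.5856 \cdot 10^{6}$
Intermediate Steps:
$x = -20$ ($x = 4 \left(-5\right) = -20$)
$W = - \frac{5}{4}$ ($W = 10 \left(- \frac{1}{8}\right) = - \frac{5}{4} \approx -1.25$)
$p{\left(K \right)} = \frac{-20 + K}{- \frac{5}{4} + K}$ ($p{\left(K \right)} = \frac{K - 20}{K - \frac{5}{4}} = \frac{-20 + K}{- \frac{5}{4} + K}$)
$b{\left(D \right)} = -961 + D^{2} + 179 D$
$b{\left(p{\left(7 \right)} \right)} - 4584268 = \left(-961 + \left(\frac{4 \left(-20 + 7\right)}{-5 + 4 \cdot 7}\right)^{2} + 179 \frac{4 \left(-20 + 7\right)}{-5 + 4 \cdot 7}\right) - 4584268 = \left(-961 + \left(4 \frac{1}{-5 + 28} \left(-13\right)\right)^{2} + 179 \cdot 4 \frac{1}{-5 + 28} \left(-13\right)\right) - 4584268 = \left(-961 + \left(4 \cdot \frac{1}{23} \left(-13\right)\right)^{2} + 179 \cdot 4 \cdot \frac{1}{23} \left(-13\right)\right) - 4584268 = \left(-961 + \left(- \frac{52}{23}\right)^{2} + 179 \left(- \frac{52}{23}\right)\right) - 4584268 = \left(-961 + \frac{2704}{529} - \frac{9308}{23}\right) - 4584268 = - \frac{719749}{529} - 4584268 = - \frac{2425797521}{529}$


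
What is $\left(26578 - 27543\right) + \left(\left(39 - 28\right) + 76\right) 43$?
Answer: $2776$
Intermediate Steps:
$\left(26578 - 27543\right) + \left(\left(39 - 28\right) + 76\right) 43 = -965 + \left(\left(39 - 28\right) + 76\right) 43 = -965 + \left(11 + 76\right) 43 = -965 + 87 \cdot 43 = -965 + 3741 = 2776$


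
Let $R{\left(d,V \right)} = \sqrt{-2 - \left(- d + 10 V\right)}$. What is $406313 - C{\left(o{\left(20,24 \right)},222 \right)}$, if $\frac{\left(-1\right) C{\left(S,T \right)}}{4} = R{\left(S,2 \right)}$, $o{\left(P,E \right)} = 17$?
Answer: $406313 + 4 i \sqrt{5} \approx 4.0631 \cdot 10^{5} + 8.9443 i$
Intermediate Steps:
$R{\left(d,V \right)} = \sqrt{-2 + d - 10 V}$ ($R{\left(d,V \right)} = \sqrt{-2 - \left(- d + 10 V\right)} = \sqrt{-2 + d - 10 V}$)
$C{\left(S,T \right)} = - 4 \sqrt{-22 + S}$ ($C{\left(S,T \right)} = - 4 \sqrt{-2 + S - 20} = - 4 \sqrt{-22 + S}$)
$406313 - C{\left(o{\left(20,24 \right)},222 \right)} = 406313 - - 4 \sqrt{-22 + 17} = 406313 - - 4 \sqrt{-5} = 406313 - - 4 i \sqrt{5} = 406313 + 4 i \sqrt{5}$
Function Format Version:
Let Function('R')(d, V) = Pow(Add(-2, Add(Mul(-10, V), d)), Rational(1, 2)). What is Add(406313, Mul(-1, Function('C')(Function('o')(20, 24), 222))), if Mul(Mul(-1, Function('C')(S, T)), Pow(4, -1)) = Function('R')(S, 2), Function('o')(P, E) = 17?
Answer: Add(406313, Mul(4, I, Pow(5, Rational(1, 2)))) ≈ Add(4.0631e+5, Mul(8.9443, I))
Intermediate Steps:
Function('R')(d, V) = Pow(Add(-2, d, Mul(-10, V)), Rational(1, 2)) (Function('R')(d, V) = Pow(Add(-2, Add(d, Mul(-10, V))), Rational(1, 2)) = Pow(Add(-2, d, Mul(-10, V)), Rational(1, 2)))
Function('C')(S, T) = Mul(-4, Pow(Add(-22, S), Rational(1, 2))) (Function('C')(S, T) = Mul(-4, Pow(Add(-2, S, Mul(-10, 2)), Rational(1, 2))) = Mul(-4, Pow(Add(-2, S, -20), Rational(1, 2))) = Mul(-4, Pow(Add(-22, S), Rational(1, 2))))
Add(406313, Mul(-1, Function('C')(Function('o')(20, 24), 222))) = Add(406313, Mul(-1, Mul(-4, Pow(Add(-22, 17), Rational(1, 2))))) = Add(406313, Mul(-1, Mul(-4, Pow(-5, Rational(1, 2))))) = Add(406313, Mul(-1, Mul(-4, Mul(I, Pow(5, Rational(1, 2)))))) = Add(406313, Mul(-1, Mul(-4, I, Pow(5, Rational(1, 2))))) = Add(406313, Mul(4, I, Pow(5, Rational(1, 2))))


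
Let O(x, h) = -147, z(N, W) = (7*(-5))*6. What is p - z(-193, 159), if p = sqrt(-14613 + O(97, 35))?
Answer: 210 + 6*I*sqrt(410) ≈ 210.0 + 121.49*I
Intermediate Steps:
z(N, W) = -210 (z(N, W) = -35*6 = -210)
p = 6*I*sqrt(410) (p = sqrt(-14613 - 147) = sqrt(-14760) = 6*I*sqrt(410) ≈ 121.49*I)
p - z(-193, 159) = 6*I*sqrt(410) - 1*(-210) = 6*I*sqrt(410) + 210 = 210 + 6*I*sqrt(410)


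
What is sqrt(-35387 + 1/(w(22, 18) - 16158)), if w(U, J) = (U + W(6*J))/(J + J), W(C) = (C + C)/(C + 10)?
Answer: I*sqrt(10419152699505156929)/17159093 ≈ 188.11*I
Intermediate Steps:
W(C) = 2*C/(10 + C) (W(C) = (2*C)/(10 + C) = 2*C/(10 + C))
w(U, J) = (U + 12*J/(10 + 6*J))/(2*J) (w(U, J) = (U + 2*(6*J)/(10 + 6*J))/(J + J) = (U + 12*J/(10 + 6*J))/((2*J)) = (U + 12*J/(10 + 6*J))*(1/(2*J)) = (U + 12*J/(10 + 6*J))/(2*J))
sqrt(-35387 + 1/(w(22, 18) - 16158)) = sqrt(-35387 + 1/((1/2)*(6*18 + 22*(5 + 3*18))/(18*(5 + 3*18)) - 16158)) = sqrt(-35387 + 1/((1/2)*(1/18)*(108 + 22*(5 + 54))/(5 + 54) - 16158)) = sqrt(-35387 + 1/((1/2)*(1/18)*(108 + 22*59)/59 - 16158)) = sqrt(-35387 + 1/((1/2)*(1/18)*(1/59)*(108 + 1298) - 16158)) = sqrt(-35387 + 1/((1/2)*(1/18)*(1/59)*1406 - 16158)) = sqrt(-35387 + 1/(703/1062 - 16158)) = sqrt(-35387 + 1/(-17159093/1062)) = sqrt(-35387 - 1062/17159093) = sqrt(-607208825053/17159093) = I*sqrt(10419152699505156929)/17159093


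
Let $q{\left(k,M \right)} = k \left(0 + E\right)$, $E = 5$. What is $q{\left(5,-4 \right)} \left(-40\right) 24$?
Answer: $-24000$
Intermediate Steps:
$q{\left(k,M \right)} = 5 k$ ($q{\left(k,M \right)} = k \left(0 + 5\right) = k 5 = 5 k$)
$q{\left(5,-4 \right)} \left(-40\right) 24 = 5 \cdot 5 \left(-40\right) 24 = 25 \left(-40\right) 24 = \left(-1000\right) 24 = -24000$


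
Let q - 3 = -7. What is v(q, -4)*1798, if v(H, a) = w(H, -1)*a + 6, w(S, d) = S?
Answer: 39556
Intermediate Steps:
q = -4 (q = 3 - 7 = -4)
v(H, a) = 6 + H*a (v(H, a) = H*a + 6 = 6 + H*a)
v(q, -4)*1798 = (6 - 4*(-4))*1798 = (6 + 16)*1798 = 22*1798 = 39556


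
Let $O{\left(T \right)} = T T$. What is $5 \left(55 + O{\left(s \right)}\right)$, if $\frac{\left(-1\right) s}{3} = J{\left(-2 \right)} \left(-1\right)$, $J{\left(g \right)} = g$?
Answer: $455$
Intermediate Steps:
$s = -6$ ($s = - 3 \left(\left(-2\right) \left(-1\right)\right) = \left(-3\right) 2 = -6$)
$O{\left(T \right)} = T^{2}$
$5 \left(55 + O{\left(s \right)}\right) = 5 \left(55 + \left(-6\right)^{2}\right) = 5 \left(55 + 36\right) = 5 \cdot 91 = 455$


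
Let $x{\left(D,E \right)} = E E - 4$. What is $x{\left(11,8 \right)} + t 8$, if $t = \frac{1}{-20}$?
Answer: $\frac{298}{5} \approx 59.6$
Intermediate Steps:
$x{\left(D,E \right)} = -4 + E^{2}$ ($x{\left(D,E \right)} = E^{2} - 4 = -4 + E^{2}$)
$t = - \frac{1}{20} \approx -0.05$
$x{\left(11,8 \right)} + t 8 = \left(-4 + 8^{2}\right) - \frac{2}{5} = \left(-4 + 64\right) - \frac{2}{5} = 60 - \frac{2}{5} = \frac{298}{5}$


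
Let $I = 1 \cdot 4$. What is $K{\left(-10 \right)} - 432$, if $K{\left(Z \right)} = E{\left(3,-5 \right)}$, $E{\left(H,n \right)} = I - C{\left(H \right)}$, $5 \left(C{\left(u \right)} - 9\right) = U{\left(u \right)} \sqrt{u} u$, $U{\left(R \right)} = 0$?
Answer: $-437$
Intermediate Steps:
$I = 4$
$C{\left(u \right)} = 9$ ($C{\left(u \right)} = 9 + \frac{0 \sqrt{u} u}{5} = 9 + \frac{0 u}{5} = 9 + \frac{1}{5} \cdot 0 = 9 + 0 = 9$)
$E{\left(H,n \right)} = -5$ ($E{\left(H,n \right)} = 4 - 9 = -5$)
$K{\left(Z \right)} = -5$
$K{\left(-10 \right)} - 432 = -5 - 432 = -437$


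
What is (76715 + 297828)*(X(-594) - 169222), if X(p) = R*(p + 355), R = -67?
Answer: -57383358487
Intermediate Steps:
X(p) = -23785 - 67*p (X(p) = -67*(p + 355) = -67*(355 + p) = -23785 - 67*p)
(76715 + 297828)*(X(-594) - 169222) = (76715 + 297828)*((-23785 - 67*(-594)) - 169222) = 374543*((-23785 + 39798) - 169222) = 374543*(16013 - 169222) = 374543*(-153209) = -57383358487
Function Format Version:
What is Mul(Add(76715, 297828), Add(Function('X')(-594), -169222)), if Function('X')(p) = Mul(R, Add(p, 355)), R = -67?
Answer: -57383358487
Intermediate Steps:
Function('X')(p) = Add(-23785, Mul(-67, p)) (Function('X')(p) = Mul(-67, Add(p, 355)) = Mul(-67, Add(355, p)) = Add(-23785, Mul(-67, p)))
Mul(Add(76715, 297828), Add(Function('X')(-594), -169222)) = Mul(Add(76715, 297828), Add(Add(-23785, Mul(-67, -594)), -169222)) = Mul(374543, Add(Add(-23785, 39798), -169222)) = Mul(374543, Add(16013, -169222)) = Mul(374543, -153209) = -57383358487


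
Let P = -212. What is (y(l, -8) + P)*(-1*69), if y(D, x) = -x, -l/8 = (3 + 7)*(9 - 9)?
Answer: 14076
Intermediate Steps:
l = 0 (l = -8*(3 + 7)*(9 - 9) = -80*0 = -8*0 = 0)
(y(l, -8) + P)*(-1*69) = (-1*(-8) - 212)*(-1*69) = (8 - 212)*(-69) = -204*(-69) = 14076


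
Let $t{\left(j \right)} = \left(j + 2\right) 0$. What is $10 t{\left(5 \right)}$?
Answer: $0$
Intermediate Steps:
$t{\left(j \right)} = 0$ ($t{\left(j \right)} = \left(2 + j\right) 0 = 0$)
$10 t{\left(5 \right)} = 10 \cdot 0 = 0$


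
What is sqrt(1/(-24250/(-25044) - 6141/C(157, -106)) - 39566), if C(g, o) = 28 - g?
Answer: 2*I*sqrt(6766049114462028158)/26153909 ≈ 198.91*I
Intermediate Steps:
sqrt(1/(-24250/(-25044) - 6141/C(157, -106)) - 39566) = sqrt(1/(-24250/(-25044) - 6141/(28 - 1*157)) - 39566) = sqrt(1/(-24250*(-1/25044) - 6141/(28 - 157)) - 39566) = sqrt(1/(12125/12522 - 6141/(-129)) - 39566) = sqrt(1/(12125/12522 - 6141*(-1/129)) - 39566) = sqrt(1/(12125/12522 + 2047/43) - 39566) = sqrt(1/(26153909/538446) - 39566) = sqrt(538446/26153909 - 39566) = sqrt(-1034805025048/26153909) = 2*I*sqrt(6766049114462028158)/26153909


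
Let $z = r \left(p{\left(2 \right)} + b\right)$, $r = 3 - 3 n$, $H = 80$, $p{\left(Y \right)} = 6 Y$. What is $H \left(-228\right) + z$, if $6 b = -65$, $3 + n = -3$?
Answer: $- \frac{36431}{2} \approx -18216.0$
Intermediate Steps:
$n = -6$ ($n = -3 - 3 = -6$)
$r = 21$ ($r = 3 - -18 = 3 + 18 = 21$)
$b = - \frac{65}{6}$ ($b = \frac{1}{6} \left(-65\right) = - \frac{65}{6} \approx -10.833$)
$z = \frac{49}{2}$ ($z = 21 \left(6 \cdot 2 - \frac{65}{6}\right) = 21 \left(12 - \frac{65}{6}\right) = 21 \cdot \frac{7}{6} = \frac{49}{2} \approx 24.5$)
$H \left(-228\right) + z = 80 \left(-228\right) + \frac{49}{2} = -18240 + \frac{49}{2} = - \frac{36431}{2}$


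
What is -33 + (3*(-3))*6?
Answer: -87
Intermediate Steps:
-33 + (3*(-3))*6 = -33 - 9*6 = -33 - 54 = -87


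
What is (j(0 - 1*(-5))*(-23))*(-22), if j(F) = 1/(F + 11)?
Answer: 253/8 ≈ 31.625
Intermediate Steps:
j(F) = 1/(11 + F)
(j(0 - 1*(-5))*(-23))*(-22) = (-23/(11 + (0 - 1*(-5))))*(-22) = (-23/(11 + (0 + 5)))*(-22) = (-23/(11 + 5))*(-22) = (-23/16)*(-22) = ((1/16)*(-23))*(-22) = -23/16*(-22) = 253/8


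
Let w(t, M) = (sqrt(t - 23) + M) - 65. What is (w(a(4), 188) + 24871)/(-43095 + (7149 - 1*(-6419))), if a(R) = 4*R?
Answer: -24994/29527 - I*sqrt(7)/29527 ≈ -0.84648 - 8.9605e-5*I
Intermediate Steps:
w(t, M) = -65 + M + sqrt(-23 + t) (w(t, M) = (sqrt(-23 + t) + M) - 65 = (M + sqrt(-23 + t)) - 65 = -65 + M + sqrt(-23 + t))
(w(a(4), 188) + 24871)/(-43095 + (7149 - 1*(-6419))) = ((-65 + 188 + sqrt(-23 + 4*4)) + 24871)/(-43095 + (7149 - 1*(-6419))) = ((-65 + 188 + sqrt(-23 + 16)) + 24871)/(-43095 + (7149 + 6419)) = ((-65 + 188 + sqrt(-7)) + 24871)/(-43095 + 13568) = ((-65 + 188 + I*sqrt(7)) + 24871)/(-29527) = ((123 + I*sqrt(7)) + 24871)*(-1/29527) = (24994 + I*sqrt(7))*(-1/29527) = -24994/29527 - I*sqrt(7)/29527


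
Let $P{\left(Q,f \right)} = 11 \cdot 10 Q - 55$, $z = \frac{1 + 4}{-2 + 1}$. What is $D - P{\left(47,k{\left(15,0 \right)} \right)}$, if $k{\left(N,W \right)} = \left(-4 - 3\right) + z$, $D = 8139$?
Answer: $3024$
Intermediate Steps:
$z = -5$ ($z = \frac{5}{-1} = 5 \left(-1\right) = -5$)
$k{\left(N,W \right)} = -12$ ($k{\left(N,W \right)} = \left(-4 - 3\right) - 5 = -7 - 5 = -12$)
$P{\left(Q,f \right)} = -55 + 110 Q$ ($P{\left(Q,f \right)} = 110 Q - 55 = -55 + 110 Q$)
$D - P{\left(47,k{\left(15,0 \right)} \right)} = 8139 - \left(-55 + 110 \cdot 47\right) = 8139 - \left(-55 + 5170\right) = 8139 - 5115 = 3024$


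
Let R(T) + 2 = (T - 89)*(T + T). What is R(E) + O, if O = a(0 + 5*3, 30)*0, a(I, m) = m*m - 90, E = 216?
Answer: 54862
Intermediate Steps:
a(I, m) = -90 + m**2 (a(I, m) = m**2 - 90 = -90 + m**2)
R(T) = -2 + 2*T*(-89 + T) (R(T) = -2 + (T - 89)*(T + T) = -2 + (-89 + T)*(2*T) = -2 + 2*T*(-89 + T))
O = 0 (O = (-90 + 30**2)*0 = (-90 + 900)*0 = 810*0 = 0)
R(E) + O = (-2 - 178*216 + 2*216**2) + 0 = (-2 - 38448 + 2*46656) + 0 = (-2 - 38448 + 93312) + 0 = 54862 + 0 = 54862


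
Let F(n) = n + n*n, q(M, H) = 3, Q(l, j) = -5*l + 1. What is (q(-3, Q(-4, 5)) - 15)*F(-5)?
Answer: -240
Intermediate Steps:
Q(l, j) = 1 - 5*l
F(n) = n + n²
(q(-3, Q(-4, 5)) - 15)*F(-5) = (3 - 15)*(-5*(1 - 5)) = -(-60)*(-4) = -12*20 = -240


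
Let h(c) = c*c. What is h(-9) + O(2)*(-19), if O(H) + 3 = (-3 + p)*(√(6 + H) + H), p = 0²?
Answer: 252 + 114*√2 ≈ 413.22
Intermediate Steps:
p = 0
h(c) = c²
O(H) = -3 - 3*H - 3*√(6 + H) (O(H) = -3 + (-3 + 0)*(√(6 + H) + H) = -3 - 3*(H + √(6 + H)) = -3 + (-3*H - 3*√(6 + H)) = -3 - 3*H - 3*√(6 + H))
h(-9) + O(2)*(-19) = (-9)² + (-3 - 3*2 - 3*√(6 + 2))*(-19) = 81 + (-3 - 6 - 6*√2)*(-19) = 81 + (-9 - 6*√2)*(-19) = 81 + (171 + 114*√2) = 252 + 114*√2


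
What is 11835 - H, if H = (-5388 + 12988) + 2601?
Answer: 1634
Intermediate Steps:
H = 10201 (H = 7600 + 2601 = 10201)
11835 - H = 11835 - 1*10201 = 11835 - 10201 = 1634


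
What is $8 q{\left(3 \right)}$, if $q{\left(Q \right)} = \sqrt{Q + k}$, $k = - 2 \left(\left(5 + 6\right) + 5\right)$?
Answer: $8 i \sqrt{29} \approx 43.081 i$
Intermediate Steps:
$k = -32$ ($k = - 2 \left(11 + 5\right) = \left(-2\right) 16 = -32$)
$q{\left(Q \right)} = \sqrt{-32 + Q}$ ($q{\left(Q \right)} = \sqrt{Q - 32} = \sqrt{-32 + Q}$)
$8 q{\left(3 \right)} = 8 \sqrt{-32 + 3} = 8 \sqrt{-29} = 8 i \sqrt{29}$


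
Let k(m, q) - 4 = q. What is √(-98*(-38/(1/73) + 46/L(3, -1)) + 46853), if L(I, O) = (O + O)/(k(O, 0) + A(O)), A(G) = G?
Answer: 87*√43 ≈ 570.50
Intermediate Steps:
k(m, q) = 4 + q
L(I, O) = 2*O/(4 + O) (L(I, O) = (O + O)/((4 + 0) + O) = (2*O)/(4 + O) = 2*O/(4 + O))
√(-98*(-38/(1/73) + 46/L(3, -1)) + 46853) = √(-98*(-38/(1/73) + 46/((2*(-1)/(4 - 1)))) + 46853) = √(-98*(-38/1/73 + 46/((2*(-1)/3))) + 46853) = √(-98*(-38*73 + 46/((2*(-1)*(⅓)))) + 46853) = √(-98*(-2774 + 46/(-⅔)) + 46853) = √(-98*(-2774 + 46*(-3/2)) + 46853) = √(-98*(-2774 - 69) + 46853) = √(-98*(-2843) + 46853) = √(278614 + 46853) = √325467 = 87*√43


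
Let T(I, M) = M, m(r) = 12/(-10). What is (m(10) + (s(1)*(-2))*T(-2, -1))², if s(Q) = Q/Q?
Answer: 16/25 ≈ 0.64000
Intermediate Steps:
m(r) = -6/5 (m(r) = 12*(-⅒) = -6/5)
s(Q) = 1
(m(10) + (s(1)*(-2))*T(-2, -1))² = (-6/5 + (1*(-2))*(-1))² = (-6/5 - 2*(-1))² = (-6/5 + 2)² = (⅘)² = 16/25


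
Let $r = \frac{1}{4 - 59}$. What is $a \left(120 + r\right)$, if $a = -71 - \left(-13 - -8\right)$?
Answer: $- \frac{39594}{5} \approx -7918.8$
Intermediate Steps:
$r = - \frac{1}{55}$ ($r = \frac{1}{-55} = - \frac{1}{55} \approx -0.018182$)
$a = -66$ ($a = -71 - \left(-13 + 8\right) = -71 - -5 = -71 + 5 = -66$)
$a \left(120 + r\right) = - 66 \left(120 - \frac{1}{55}\right) = \left(-66\right) \frac{6599}{55} = - \frac{39594}{5}$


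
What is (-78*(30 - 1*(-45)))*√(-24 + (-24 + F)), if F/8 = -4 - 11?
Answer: -11700*I*√42 ≈ -75825.0*I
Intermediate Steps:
F = -120 (F = 8*(-4 - 11) = 8*(-15) = -120)
(-78*(30 - 1*(-45)))*√(-24 + (-24 + F)) = (-78*(30 - 1*(-45)))*√(-24 + (-24 - 120)) = (-78*(30 + 45))*√(-24 - 144) = (-78*75)*√(-168) = -11700*I*√42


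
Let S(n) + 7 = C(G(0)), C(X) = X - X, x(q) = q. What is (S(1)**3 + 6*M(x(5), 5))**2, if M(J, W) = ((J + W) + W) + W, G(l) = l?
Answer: 49729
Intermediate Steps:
M(J, W) = J + 3*W (M(J, W) = (J + 2*W) + W = J + 3*W)
C(X) = 0
S(n) = -7 (S(n) = -7 + 0 = -7)
(S(1)**3 + 6*M(x(5), 5))**2 = ((-7)**3 + 6*(5 + 3*5))**2 = (-343 + 6*(5 + 15))**2 = (-343 + 6*20)**2 = (-343 + 120)**2 = (-223)**2 = 49729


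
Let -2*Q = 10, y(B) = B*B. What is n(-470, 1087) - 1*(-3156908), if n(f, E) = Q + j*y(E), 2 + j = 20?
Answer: 24425145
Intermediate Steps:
y(B) = B²
j = 18 (j = -2 + 20 = 18)
Q = -5 (Q = -½*10 = -5)
n(f, E) = -5 + 18*E²
n(-470, 1087) - 1*(-3156908) = (-5 + 18*1087²) - 1*(-3156908) = (-5 + 18*1181569) + 3156908 = (-5 + 21268242) + 3156908 = 21268237 + 3156908 = 24425145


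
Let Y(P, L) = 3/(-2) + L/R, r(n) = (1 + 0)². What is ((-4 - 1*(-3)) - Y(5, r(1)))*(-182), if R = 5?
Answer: -273/5 ≈ -54.600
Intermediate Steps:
r(n) = 1 (r(n) = 1² = 1)
Y(P, L) = -3/2 + L/5 (Y(P, L) = 3/(-2) + L/5 = 3*(-½) + L*(⅕) = -3/2 + L/5)
((-4 - 1*(-3)) - Y(5, r(1)))*(-182) = ((-4 - 1*(-3)) - (-3/2 + (⅕)*1))*(-182) = ((-4 + 3) - (-3/2 + ⅕))*(-182) = (-1 - 1*(-13/10))*(-182) = (-1 + 13/10)*(-182) = (3/10)*(-182) = -273/5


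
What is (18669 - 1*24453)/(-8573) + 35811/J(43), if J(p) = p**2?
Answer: 317702319/15851477 ≈ 20.042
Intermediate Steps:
(18669 - 1*24453)/(-8573) + 35811/J(43) = (18669 - 1*24453)/(-8573) + 35811/(43**2) = (18669 - 24453)*(-1/8573) + 35811/1849 = -5784*(-1/8573) + 35811*(1/1849) = 5784/8573 + 35811/1849 = 317702319/15851477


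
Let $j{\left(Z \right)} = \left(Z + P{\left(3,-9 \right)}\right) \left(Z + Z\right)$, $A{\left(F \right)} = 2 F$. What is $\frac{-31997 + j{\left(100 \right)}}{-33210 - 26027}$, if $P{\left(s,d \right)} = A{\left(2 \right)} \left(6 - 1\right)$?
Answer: $\frac{7997}{59237} \approx 0.135$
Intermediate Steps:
$P{\left(s,d \right)} = 20$ ($P{\left(s,d \right)} = 2 \cdot 2 \left(6 - 1\right) = 4 \cdot 5 = 20$)
$j{\left(Z \right)} = 2 Z \left(20 + Z\right)$ ($j{\left(Z \right)} = \left(Z + 20\right) \left(Z + Z\right) = \left(20 + Z\right) 2 Z = 2 Z \left(20 + Z\right)$)
$\frac{-31997 + j{\left(100 \right)}}{-33210 - 26027} = \frac{-31997 + 2 \cdot 100 \left(20 + 100\right)}{-33210 - 26027} = \frac{-31997 + 2 \cdot 100 \cdot 120}{-59237} = \left(-31997 + 24000\right) \left(- \frac{1}{59237}\right) = \left(-7997\right) \left(- \frac{1}{59237}\right) = \frac{7997}{59237}$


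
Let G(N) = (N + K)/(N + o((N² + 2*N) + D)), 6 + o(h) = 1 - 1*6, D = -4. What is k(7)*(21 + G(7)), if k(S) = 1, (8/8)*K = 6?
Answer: 71/4 ≈ 17.750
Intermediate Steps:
K = 6
o(h) = -11 (o(h) = -6 + (1 - 1*6) = -6 + (1 - 6) = -6 - 5 = -11)
G(N) = (6 + N)/(-11 + N) (G(N) = (N + 6)/(N - 11) = (6 + N)/(-11 + N))
k(7)*(21 + G(7)) = 1*(21 + (6 + 7)/(-11 + 7)) = 1*(21 + 13/(-4)) = 1*(21 - ¼*13) = 1*(21 - 13/4) = 1*(71/4) = 71/4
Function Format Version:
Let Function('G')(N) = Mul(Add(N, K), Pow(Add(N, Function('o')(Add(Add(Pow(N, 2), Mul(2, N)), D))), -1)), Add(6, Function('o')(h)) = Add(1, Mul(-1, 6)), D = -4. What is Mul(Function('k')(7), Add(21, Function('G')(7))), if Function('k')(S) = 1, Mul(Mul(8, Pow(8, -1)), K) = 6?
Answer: Rational(71, 4) ≈ 17.750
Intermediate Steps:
K = 6
Function('o')(h) = -11 (Function('o')(h) = Add(-6, Add(1, Mul(-1, 6))) = Add(-6, Add(1, -6)) = Add(-6, -5) = -11)
Function('G')(N) = Mul(Pow(Add(-11, N), -1), Add(6, N)) (Function('G')(N) = Mul(Add(N, 6), Pow(Add(N, -11), -1)) = Mul(Add(6, N), Pow(Add(-11, N), -1)) = Mul(Pow(Add(-11, N), -1), Add(6, N)))
Mul(Function('k')(7), Add(21, Function('G')(7))) = Mul(1, Add(21, Mul(Pow(Add(-11, 7), -1), Add(6, 7)))) = Mul(1, Add(21, Mul(Pow(-4, -1), 13))) = Mul(1, Add(21, Mul(Rational(-1, 4), 13))) = Mul(1, Add(21, Rational(-13, 4))) = Mul(1, Rational(71, 4)) = Rational(71, 4)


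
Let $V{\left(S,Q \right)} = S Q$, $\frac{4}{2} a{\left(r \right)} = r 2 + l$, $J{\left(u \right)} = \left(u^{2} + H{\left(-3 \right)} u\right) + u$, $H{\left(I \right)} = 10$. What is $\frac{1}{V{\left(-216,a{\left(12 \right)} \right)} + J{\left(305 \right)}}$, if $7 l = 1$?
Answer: $\frac{7}{656408} \approx 1.0664 \cdot 10^{-5}$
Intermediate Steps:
$l = \frac{1}{7}$ ($l = \frac{1}{7} \cdot 1 = \frac{1}{7} \approx 0.14286$)
$J{\left(u \right)} = u^{2} + 11 u$ ($J{\left(u \right)} = \left(u^{2} + 10 u\right) + u = u^{2} + 11 u$)
$a{\left(r \right)} = \frac{1}{14} + r$ ($a{\left(r \right)} = \frac{r 2 + \frac{1}{7}}{2} = \frac{2 r + \frac{1}{7}}{2} = \frac{\frac{1}{7} + 2 r}{2} = \frac{1}{14} + r$)
$V{\left(S,Q \right)} = Q S$
$\frac{1}{V{\left(-216,a{\left(12 \right)} \right)} + J{\left(305 \right)}} = \frac{1}{\left(\frac{1}{14} + 12\right) \left(-216\right) + 305 \left(11 + 305\right)} = \frac{1}{\frac{169}{14} \left(-216\right) + 305 \cdot 316} = \frac{1}{- \frac{18252}{7} + 96380} = \frac{1}{\frac{656408}{7}} = \frac{7}{656408}$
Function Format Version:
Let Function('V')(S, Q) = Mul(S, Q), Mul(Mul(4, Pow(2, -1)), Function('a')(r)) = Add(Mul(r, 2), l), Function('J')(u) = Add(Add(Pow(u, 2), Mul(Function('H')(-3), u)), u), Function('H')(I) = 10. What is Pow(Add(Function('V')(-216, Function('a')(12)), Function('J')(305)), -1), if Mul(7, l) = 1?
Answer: Rational(7, 656408) ≈ 1.0664e-5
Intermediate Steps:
l = Rational(1, 7) (l = Mul(Rational(1, 7), 1) = Rational(1, 7) ≈ 0.14286)
Function('J')(u) = Add(Pow(u, 2), Mul(11, u)) (Function('J')(u) = Add(Add(Pow(u, 2), Mul(10, u)), u) = Add(Pow(u, 2), Mul(11, u)))
Function('a')(r) = Add(Rational(1, 14), r) (Function('a')(r) = Mul(Rational(1, 2), Add(Mul(r, 2), Rational(1, 7))) = Mul(Rational(1, 2), Add(Mul(2, r), Rational(1, 7))) = Mul(Rational(1, 2), Add(Rational(1, 7), Mul(2, r))) = Add(Rational(1, 14), r))
Function('V')(S, Q) = Mul(Q, S)
Pow(Add(Function('V')(-216, Function('a')(12)), Function('J')(305)), -1) = Pow(Add(Mul(Add(Rational(1, 14), 12), -216), Mul(305, Add(11, 305))), -1) = Pow(Add(Mul(Rational(169, 14), -216), Mul(305, 316)), -1) = Pow(Add(Rational(-18252, 7), 96380), -1) = Pow(Rational(656408, 7), -1) = Rational(7, 656408)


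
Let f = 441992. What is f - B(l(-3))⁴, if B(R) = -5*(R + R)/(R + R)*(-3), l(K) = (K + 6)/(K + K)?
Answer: 391367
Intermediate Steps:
l(K) = (6 + K)/(2*K) (l(K) = (6 + K)/((2*K)) = (6 + K)*(1/(2*K)) = (6 + K)/(2*K))
B(R) = 15 (B(R) = -5*2*R/(2*R)*(-3) = -5*2*R*1/(2*R)*(-3) = -5*1*(-3) = -5*(-3) = 15)
f - B(l(-3))⁴ = 441992 - 1*15⁴ = 441992 - 1*50625 = 441992 - 50625 = 391367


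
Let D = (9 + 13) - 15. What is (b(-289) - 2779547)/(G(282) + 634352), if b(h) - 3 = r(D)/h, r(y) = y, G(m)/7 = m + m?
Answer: -803288223/184468700 ≈ -4.3546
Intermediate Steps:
G(m) = 14*m (G(m) = 7*(m + m) = 7*(2*m) = 14*m)
D = 7 (D = 22 - 15 = 7)
b(h) = 3 + 7/h
(b(-289) - 2779547)/(G(282) + 634352) = ((3 + 7/(-289)) - 2779547)/(14*282 + 634352) = ((3 + 7*(-1/289)) - 2779547)/(3948 + 634352) = ((3 - 7/289) - 2779547)/638300 = (860/289 - 2779547)*(1/638300) = -803288223/289*1/638300 = -803288223/184468700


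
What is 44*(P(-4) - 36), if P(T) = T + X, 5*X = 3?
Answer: -8668/5 ≈ -1733.6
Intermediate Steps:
X = ⅗ (X = (⅕)*3 = ⅗ ≈ 0.60000)
P(T) = ⅗ + T (P(T) = T + ⅗ = ⅗ + T)
44*(P(-4) - 36) = 44*((⅗ - 4) - 36) = 44*(-17/5 - 36) = 44*(-197/5) = -8668/5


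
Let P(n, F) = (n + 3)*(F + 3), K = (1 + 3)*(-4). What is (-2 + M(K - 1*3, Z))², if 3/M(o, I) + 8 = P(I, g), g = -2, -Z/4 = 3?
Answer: 1369/289 ≈ 4.7370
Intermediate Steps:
Z = -12 (Z = -4*3 = -12)
K = -16 (K = 4*(-4) = -16)
P(n, F) = (3 + F)*(3 + n) (P(n, F) = (3 + n)*(3 + F) = (3 + F)*(3 + n))
M(o, I) = 3/(-5 + I) (M(o, I) = 3/(-8 + (9 + 3*(-2) + 3*I - 2*I)) = 3/(-8 + (9 - 6 + 3*I - 2*I)) = 3/(-8 + (3 + I)) = 3/(-5 + I))
(-2 + M(K - 1*3, Z))² = (-2 + 3/(-5 - 12))² = (-2 + 3/(-17))² = (-2 + 3*(-1/17))² = (-2 - 3/17)² = (-37/17)² = 1369/289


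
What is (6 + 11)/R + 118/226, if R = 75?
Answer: 6346/8475 ≈ 0.74879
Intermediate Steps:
(6 + 11)/R + 118/226 = (6 + 11)/75 + 118/226 = 17*(1/75) + 118*(1/226) = 17/75 + 59/113 = 6346/8475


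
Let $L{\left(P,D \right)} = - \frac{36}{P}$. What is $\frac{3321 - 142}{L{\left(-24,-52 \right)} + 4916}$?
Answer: $\frac{6358}{9835} \approx 0.64647$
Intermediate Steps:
$\frac{3321 - 142}{L{\left(-24,-52 \right)} + 4916} = \frac{3321 - 142}{- \frac{36}{-24} + 4916} = \frac{3179}{\left(-36\right) \left(- \frac{1}{24}\right) + 4916} = \frac{3179}{\frac{3}{2} + 4916} = \frac{3179}{\frac{9835}{2}} = 3179 \cdot \frac{2}{9835} = \frac{6358}{9835}$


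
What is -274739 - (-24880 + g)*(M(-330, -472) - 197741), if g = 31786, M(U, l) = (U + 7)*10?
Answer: 1387630987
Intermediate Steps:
M(U, l) = 70 + 10*U (M(U, l) = (7 + U)*10 = 70 + 10*U)
-274739 - (-24880 + g)*(M(-330, -472) - 197741) = -274739 - (-24880 + 31786)*((70 + 10*(-330)) - 197741) = -274739 - 6906*((70 - 3300) - 197741) = -274739 - 6906*(-3230 - 197741) = -274739 - 6906*(-200971) = -274739 - 1*(-1387905726) = -274739 + 1387905726 = 1387630987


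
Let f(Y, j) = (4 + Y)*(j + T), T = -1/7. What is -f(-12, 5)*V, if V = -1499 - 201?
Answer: -462400/7 ≈ -66057.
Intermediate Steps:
T = -⅐ (T = -1*⅐ = -⅐ ≈ -0.14286)
f(Y, j) = (4 + Y)*(-⅐ + j) (f(Y, j) = (4 + Y)*(j - ⅐) = (4 + Y)*(-⅐ + j))
V = -1700
-f(-12, 5)*V = -(-4/7 + 4*5 - ⅐*(-12) - 12*5)*(-1700) = -(-4/7 + 20 + 12/7 - 60)*(-1700) = -(-272)*(-1700)/7 = -1*462400/7 = -462400/7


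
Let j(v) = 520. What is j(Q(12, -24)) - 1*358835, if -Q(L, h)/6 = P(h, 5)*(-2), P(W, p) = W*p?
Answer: -358315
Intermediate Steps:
Q(L, h) = 60*h (Q(L, h) = -6*h*5*(-2) = -6*5*h*(-2) = -(-60)*h = 60*h)
j(Q(12, -24)) - 1*358835 = 520 - 1*358835 = 520 - 358835 = -358315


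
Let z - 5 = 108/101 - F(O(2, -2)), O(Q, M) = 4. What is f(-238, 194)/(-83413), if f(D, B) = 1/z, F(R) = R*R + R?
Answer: 101/117362091 ≈ 8.6058e-7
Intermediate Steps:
F(R) = R + R² (F(R) = R² + R = R + R²)
z = -1407/101 (z = 5 + (108/101 - 4*(1 + 4)) = 5 + (108*(1/101) - 4*5) = 5 + (108/101 - 1*20) = 5 + (108/101 - 20) = 5 - 1912/101 = -1407/101 ≈ -13.931)
f(D, B) = -101/1407 (f(D, B) = 1/(-1407/101) = -101/1407)
f(-238, 194)/(-83413) = -101/1407/(-83413) = -101/1407*(-1/83413) = 101/117362091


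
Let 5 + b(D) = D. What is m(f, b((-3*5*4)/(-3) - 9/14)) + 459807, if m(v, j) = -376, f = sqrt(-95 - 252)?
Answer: 459431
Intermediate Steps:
f = I*sqrt(347) (f = sqrt(-347) = I*sqrt(347) ≈ 18.628*I)
b(D) = -5 + D
m(f, b((-3*5*4)/(-3) - 9/14)) + 459807 = -376 + 459807 = 459431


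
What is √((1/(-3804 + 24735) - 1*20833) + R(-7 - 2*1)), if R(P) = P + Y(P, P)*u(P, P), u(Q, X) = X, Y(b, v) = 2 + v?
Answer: 8*I*√142240943217/20931 ≈ 144.15*I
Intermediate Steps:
R(P) = P + P*(2 + P) (R(P) = P + (2 + P)*P = P + P*(2 + P))
√((1/(-3804 + 24735) - 1*20833) + R(-7 - 2*1)) = √((1/(-3804 + 24735) - 1*20833) + (-7 - 2*1)*(3 + (-7 - 2*1))) = √((1/20931 - 20833) + (-7 - 2)*(3 + (-7 - 2))) = √((1/20931 - 20833) - 9*(3 - 9)) = √(-436055522/20931 - 9*(-6)) = √(-436055522/20931 + 54) = √(-434925248/20931) = 8*I*√142240943217/20931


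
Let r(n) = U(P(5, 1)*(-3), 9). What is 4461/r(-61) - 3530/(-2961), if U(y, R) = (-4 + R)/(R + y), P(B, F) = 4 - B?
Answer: 158525902/14805 ≈ 10708.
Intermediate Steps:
U(y, R) = (-4 + R)/(R + y)
r(n) = 5/12 (r(n) = (-4 + 9)/(9 + (4 - 1*5)*(-3)) = 5/(9 + (4 - 5)*(-3)) = 5/(9 - 1*(-3)) = 5/(9 + 3) = 5/12)
4461/r(-61) - 3530/(-2961) = 4461/(5/12) - 3530/(-2961) = 4461*(12/5) - 3530*(-1/2961) = 53532/5 + 3530/2961 = 158525902/14805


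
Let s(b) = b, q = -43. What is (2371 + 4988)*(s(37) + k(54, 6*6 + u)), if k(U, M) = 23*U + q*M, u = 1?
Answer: -2296008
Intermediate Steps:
k(U, M) = -43*M + 23*U (k(U, M) = 23*U - 43*M = -43*M + 23*U)
(2371 + 4988)*(s(37) + k(54, 6*6 + u)) = (2371 + 4988)*(37 + (-43*(6*6 + 1) + 23*54)) = 7359*(37 + (-43*(36 + 1) + 1242)) = 7359*(37 + (-43*37 + 1242)) = 7359*(37 + (-1591 + 1242)) = 7359*(37 - 349) = 7359*(-312) = -2296008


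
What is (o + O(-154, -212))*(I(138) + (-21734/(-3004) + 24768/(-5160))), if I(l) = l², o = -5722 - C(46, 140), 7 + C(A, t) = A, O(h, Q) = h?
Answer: -169214814041/1502 ≈ -1.1266e+8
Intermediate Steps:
C(A, t) = -7 + A
o = -5761 (o = -5722 - (-7 + 46) = -5722 - 1*39 = -5722 - 39 = -5761)
(o + O(-154, -212))*(I(138) + (-21734/(-3004) + 24768/(-5160))) = (-5761 - 154)*(138² + (-21734/(-3004) + 24768/(-5160))) = -5915*(19044 + (-21734*(-1/3004) + 24768*(-1/5160))) = -5915*(19044 + (10867/1502 - 24/5)) = -5915*(19044 + 18287/7510) = -5915*143038727/7510 = -169214814041/1502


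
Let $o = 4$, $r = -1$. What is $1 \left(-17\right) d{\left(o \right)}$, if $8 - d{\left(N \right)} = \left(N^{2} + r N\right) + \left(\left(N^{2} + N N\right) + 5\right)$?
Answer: $697$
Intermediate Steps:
$d{\left(N \right)} = 3 + N - 3 N^{2}$ ($d{\left(N \right)} = 8 - \left(\left(N^{2} - N\right) + \left(\left(N^{2} + N N\right) + 5\right)\right) = 8 - \left(\left(N^{2} - N\right) + \left(\left(N^{2} + N^{2}\right) + 5\right)\right) = 8 - \left(\left(N^{2} - N\right) + \left(2 N^{2} + 5\right)\right) = 8 - \left(\left(N^{2} - N\right) + \left(5 + 2 N^{2}\right)\right) = 8 - \left(5 - N + 3 N^{2}\right) = 3 + N - 3 N^{2}$)
$1 \left(-17\right) d{\left(o \right)} = 1 \left(-17\right) \left(3 + 4 - 3 \cdot 4^{2}\right) = - 17 \left(3 + 4 - 48\right) = \left(-17\right) \left(-41\right) = 697$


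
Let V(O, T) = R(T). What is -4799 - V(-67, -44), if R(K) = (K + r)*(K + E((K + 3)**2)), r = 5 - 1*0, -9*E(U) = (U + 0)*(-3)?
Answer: 15338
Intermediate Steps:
E(U) = U/3 (E(U) = -(U + 0)*(-3)/9 = -U*(-3)/9 = -(-1)*U/3 = U/3)
r = 5 (r = 5 + 0 = 5)
R(K) = (5 + K)*(K + (3 + K)**2/3) (R(K) = (K + 5)*(K + (K + 3)**2/3) = (5 + K)*(K + (3 + K)**2/3))
V(O, T) = 15 + 18*T + T**3/3 + 14*T**2/3
-4799 - V(-67, -44) = -4799 - (15 + 18*(-44) + (1/3)*(-44)**3 + (14/3)*(-44)**2) = -4799 - (15 - 792 + (1/3)*(-85184) + (14/3)*1936) = -4799 - (15 - 792 - 85184/3 + 27104/3) = -4799 - 1*(-20137) = -4799 + 20137 = 15338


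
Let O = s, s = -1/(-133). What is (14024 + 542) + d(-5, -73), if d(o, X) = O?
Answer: 1937279/133 ≈ 14566.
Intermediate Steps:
s = 1/133 (s = -1*(-1/133) = 1/133 ≈ 0.0075188)
O = 1/133 ≈ 0.0075188
d(o, X) = 1/133
(14024 + 542) + d(-5, -73) = (14024 + 542) + 1/133 = 14566 + 1/133 = 1937279/133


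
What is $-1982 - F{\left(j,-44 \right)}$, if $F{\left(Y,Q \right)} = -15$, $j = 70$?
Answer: $-1967$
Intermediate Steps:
$-1982 - F{\left(j,-44 \right)} = -1982 - -15 = -1982 + 15 = -1967$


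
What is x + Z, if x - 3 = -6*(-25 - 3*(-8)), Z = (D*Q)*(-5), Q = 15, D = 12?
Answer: -891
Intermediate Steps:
Z = -900 (Z = (12*15)*(-5) = 180*(-5) = -900)
x = 9 (x = 3 - 6*(-25 - 3*(-8)) = 3 - 6*(-25 + 24) = 3 - 6*(-1) = 3 + 6 = 9)
x + Z = 9 - 900 = -891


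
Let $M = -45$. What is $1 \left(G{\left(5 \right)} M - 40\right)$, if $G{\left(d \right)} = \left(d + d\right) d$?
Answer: $-2290$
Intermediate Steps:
$G{\left(d \right)} = 2 d^{2}$ ($G{\left(d \right)} = 2 d d = 2 d^{2}$)
$1 \left(G{\left(5 \right)} M - 40\right) = 1 \left(2 \cdot 5^{2} \left(-45\right) - 40\right) = 1 \left(2 \cdot 25 \left(-45\right) - 40\right) = 1 \left(50 \left(-45\right) - 40\right) = 1 \left(-2250 - 40\right) = 1 \left(-2290\right) = -2290$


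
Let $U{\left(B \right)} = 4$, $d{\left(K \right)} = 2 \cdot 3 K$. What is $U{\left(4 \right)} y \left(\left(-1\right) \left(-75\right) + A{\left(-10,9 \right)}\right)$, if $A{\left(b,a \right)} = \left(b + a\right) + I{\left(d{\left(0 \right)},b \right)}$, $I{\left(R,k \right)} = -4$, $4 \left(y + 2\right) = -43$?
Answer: $-3570$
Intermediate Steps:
$y = - \frac{51}{4}$ ($y = -2 + \frac{1}{4} \left(-43\right) = -2 - \frac{43}{4} = - \frac{51}{4} \approx -12.75$)
$d{\left(K \right)} = 6 K$
$A{\left(b,a \right)} = -4 + a + b$ ($A{\left(b,a \right)} = \left(b + a\right) - 4 = \left(a + b\right) - 4 = -4 + a + b$)
$U{\left(4 \right)} y \left(\left(-1\right) \left(-75\right) + A{\left(-10,9 \right)}\right) = 4 \left(- \frac{51}{4}\right) \left(\left(-1\right) \left(-75\right) - 5\right) = - 51 \left(75 - 5\right) = \left(-51\right) 70 = -3570$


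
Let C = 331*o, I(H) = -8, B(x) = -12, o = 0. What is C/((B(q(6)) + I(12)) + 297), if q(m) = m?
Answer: 0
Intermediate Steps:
C = 0 (C = 331*0 = 0)
C/((B(q(6)) + I(12)) + 297) = 0/((-12 - 8) + 297) = 0/(-20 + 297) = 0/277 = 0*(1/277) = 0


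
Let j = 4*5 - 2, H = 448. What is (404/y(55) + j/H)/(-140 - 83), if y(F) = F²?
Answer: -117721/151104800 ≈ -0.00077907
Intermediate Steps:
j = 18 (j = 20 - 2 = 18)
(404/y(55) + j/H)/(-140 - 83) = (404/(55²) + 18/448)/(-140 - 83) = (404/3025 + 18*(1/448))/(-223) = -(404*(1/3025) + 9/224)/223 = -(404/3025 + 9/224)/223 = -1/223*117721/677600 = -117721/151104800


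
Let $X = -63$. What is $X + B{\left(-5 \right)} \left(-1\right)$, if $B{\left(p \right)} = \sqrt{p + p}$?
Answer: $-63 - i \sqrt{10} \approx -63.0 - 3.1623 i$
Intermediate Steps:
$B{\left(p \right)} = \sqrt{2} \sqrt{p}$ ($B{\left(p \right)} = \sqrt{2 p} = \sqrt{2} \sqrt{p}$)
$X + B{\left(-5 \right)} \left(-1\right) = -63 + \sqrt{2} \sqrt{-5} \left(-1\right) = -63 + \sqrt{2} i \sqrt{5} \left(-1\right) = -63 + i \sqrt{10} \left(-1\right) = -63 - i \sqrt{10}$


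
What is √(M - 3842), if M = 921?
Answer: I*√2921 ≈ 54.046*I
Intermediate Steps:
√(M - 3842) = √(921 - 3842) = √(-2921) = I*√2921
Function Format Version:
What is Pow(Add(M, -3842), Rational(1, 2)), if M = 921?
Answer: Mul(I, Pow(2921, Rational(1, 2))) ≈ Mul(54.046, I)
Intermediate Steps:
Pow(Add(M, -3842), Rational(1, 2)) = Pow(Add(921, -3842), Rational(1, 2)) = Pow(-2921, Rational(1, 2)) = Mul(I, Pow(2921, Rational(1, 2)))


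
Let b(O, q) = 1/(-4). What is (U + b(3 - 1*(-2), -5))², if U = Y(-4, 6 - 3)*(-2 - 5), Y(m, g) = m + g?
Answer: 729/16 ≈ 45.563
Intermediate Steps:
b(O, q) = -¼
Y(m, g) = g + m
U = 7 (U = ((6 - 3) - 4)*(-2 - 5) = (3 - 4)*(-7) = -1*(-7) = 7)
(U + b(3 - 1*(-2), -5))² = (7 - ¼)² = (27/4)² = 729/16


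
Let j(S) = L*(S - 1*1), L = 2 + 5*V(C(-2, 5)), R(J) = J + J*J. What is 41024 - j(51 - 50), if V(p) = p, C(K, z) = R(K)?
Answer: 41024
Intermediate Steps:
R(J) = J + J**2
C(K, z) = K*(1 + K)
L = 12 (L = 2 + 5*(-2*(1 - 2)) = 2 + 5*(-2*(-1)) = 2 + 5*2 = 2 + 10 = 12)
j(S) = -12 + 12*S (j(S) = 12*(S - 1*1) = 12*(S - 1) = 12*(-1 + S) = -12 + 12*S)
41024 - j(51 - 50) = 41024 - (-12 + 12*(51 - 50)) = 41024 - (-12 + 12*1) = 41024 - (-12 + 12) = 41024 - 1*0 = 41024 + 0 = 41024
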